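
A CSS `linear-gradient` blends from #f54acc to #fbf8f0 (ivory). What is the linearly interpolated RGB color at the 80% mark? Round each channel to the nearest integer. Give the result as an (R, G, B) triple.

(250, 213, 233)

#f54acc → (245, 74, 204); #fbf8f0 → (251, 248, 240).
80% corresponds to t = 0.8.
R = 245 + 0.8 × (251 − 245) = 245 + 0.8 × 6 = 249.8 → 250
G = 74 + 0.8 × (248 − 74) = 74 + 0.8 × 174 = 213.2 → 213
B = 204 + 0.8 × (240 − 204) = 204 + 0.8 × 36 = 232.8 → 233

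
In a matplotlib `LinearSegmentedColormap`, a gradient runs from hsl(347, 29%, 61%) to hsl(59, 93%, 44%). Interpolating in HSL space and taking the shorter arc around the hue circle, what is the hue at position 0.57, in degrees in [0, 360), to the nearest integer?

Hue: 59 − 347 = -288°, but |-288| > 180 so the shorter arc goes the other way: Δh = -288 + 360 = 72°.
H = 347 + 0.57 × (72) = 388.04 → 388 → 388 mod 360 = 28°

28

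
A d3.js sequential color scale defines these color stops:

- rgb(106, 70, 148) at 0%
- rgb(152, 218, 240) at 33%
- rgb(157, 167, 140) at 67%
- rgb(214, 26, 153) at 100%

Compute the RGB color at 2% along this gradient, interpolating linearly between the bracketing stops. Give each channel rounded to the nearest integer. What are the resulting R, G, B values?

(109, 79, 154)

2% lies between the 0% and 33% stops, so the local fraction is t = (2 − 0)/(33 − 0) = 2/33 ≈ 0.0606.
R = 106 + 0.0606 × (152 − 106) = 108.788 → 109
G = 70 + 0.0606 × (218 − 70) = 78.969 → 79
B = 148 + 0.0606 × (240 − 148) = 153.575 → 154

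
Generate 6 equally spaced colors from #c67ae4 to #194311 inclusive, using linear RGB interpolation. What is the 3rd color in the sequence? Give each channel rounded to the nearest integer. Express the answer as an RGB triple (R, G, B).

(129, 100, 144)

With 6 swatches and endpoints inclusive, swatch 3 sits at t = (3 − 1)/(6 − 1) = 2/5 ≈ 0.4.
#c67ae4 → (198, 122, 228); #194311 → (25, 67, 17).
R = 198 + 0.4 × (25 − 198) = 128.8 → 129
G = 122 + 0.4 × (67 − 122) = 100 → 100
B = 228 + 0.4 × (17 − 228) = 143.6 → 144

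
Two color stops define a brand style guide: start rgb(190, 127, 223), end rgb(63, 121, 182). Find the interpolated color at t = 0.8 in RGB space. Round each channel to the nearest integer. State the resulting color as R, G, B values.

(88, 122, 190)

R = 190 + 0.8 × (63 − 190) = 190 + 0.8 × -127 = 88.4 → 88
G = 127 + 0.8 × (121 − 127) = 127 + 0.8 × -6 = 122.2 → 122
B = 223 + 0.8 × (182 − 223) = 223 + 0.8 × -41 = 190.2 → 190
So the blended color is (88, 122, 190), about #587abe.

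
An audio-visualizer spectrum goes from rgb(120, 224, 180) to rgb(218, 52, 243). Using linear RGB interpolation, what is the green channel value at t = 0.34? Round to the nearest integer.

166

G = 224 + 0.34 × (52 − 224) = 165.52 → 166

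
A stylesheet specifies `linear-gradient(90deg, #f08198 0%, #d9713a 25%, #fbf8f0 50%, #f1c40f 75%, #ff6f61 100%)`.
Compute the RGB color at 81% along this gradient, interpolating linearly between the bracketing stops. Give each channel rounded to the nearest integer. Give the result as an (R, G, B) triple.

81% lies between the 75% and 100% stops, so the local fraction is t = (81 − 75)/(100 − 75) = 6/25 ≈ 0.24.
#f1c40f → (241, 196, 15); #ff6f61 → (255, 111, 97).
R = 241 + 0.24 × (255 − 241) = 244.36 → 244
G = 196 + 0.24 × (111 − 196) = 175.6 → 176
B = 15 + 0.24 × (97 − 15) = 34.68 → 35

(244, 176, 35)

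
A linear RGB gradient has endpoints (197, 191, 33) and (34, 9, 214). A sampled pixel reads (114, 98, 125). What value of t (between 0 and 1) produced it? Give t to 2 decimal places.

Invert the lerp on the G channel (largest span, 182): t = (98 − 191) / (9 − 191) = -93/-182 = 0.51099.
Check on R: (114 − 197)/(34 − 197) = 0.5092 ✓

0.51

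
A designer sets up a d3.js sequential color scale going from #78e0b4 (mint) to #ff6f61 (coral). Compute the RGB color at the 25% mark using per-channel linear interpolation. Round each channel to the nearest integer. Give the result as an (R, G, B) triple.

#78e0b4 → (120, 224, 180); #ff6f61 → (255, 111, 97).
25% corresponds to t = 0.25.
R = 120 + 0.25 × (255 − 120) = 120 + 0.25 × 135 = 153.75 → 154
G = 224 + 0.25 × (111 − 224) = 224 + 0.25 × -113 = 195.75 → 196
B = 180 + 0.25 × (97 − 180) = 180 + 0.25 × -83 = 159.25 → 159

(154, 196, 159)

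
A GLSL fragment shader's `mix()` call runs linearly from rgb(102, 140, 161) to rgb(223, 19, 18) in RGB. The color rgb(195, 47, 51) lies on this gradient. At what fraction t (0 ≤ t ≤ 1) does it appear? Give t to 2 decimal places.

Invert the lerp on the B channel (largest span, 143): t = (51 − 161) / (18 − 161) = -110/-143 = 0.76923.
Check on R: (195 − 102)/(223 − 102) = 0.7686 ✓

0.77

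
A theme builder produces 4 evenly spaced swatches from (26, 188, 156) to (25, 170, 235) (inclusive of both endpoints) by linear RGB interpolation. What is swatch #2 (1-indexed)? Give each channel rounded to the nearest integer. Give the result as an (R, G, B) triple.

(26, 182, 182)

With 4 swatches and endpoints inclusive, swatch 2 sits at t = (2 − 1)/(4 − 1) = 1/3 ≈ 0.3333.
R = 26 + 0.3333 × (25 − 26) = 25.667 → 26
G = 188 + 0.3333 × (170 − 188) = 182.001 → 182
B = 156 + 0.3333 × (235 − 156) = 182.331 → 182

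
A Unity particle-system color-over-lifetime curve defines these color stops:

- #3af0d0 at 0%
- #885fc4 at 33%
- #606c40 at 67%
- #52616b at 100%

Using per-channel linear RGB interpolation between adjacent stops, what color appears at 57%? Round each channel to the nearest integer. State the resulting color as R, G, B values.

(108, 104, 103)

57% lies between the 33% and 67% stops, so the local fraction is t = (57 − 33)/(67 − 33) = 24/34 ≈ 0.7059.
#885fc4 → (136, 95, 196); #606c40 → (96, 108, 64).
R = 136 + 0.7059 × (96 − 136) = 107.764 → 108
G = 95 + 0.7059 × (108 − 95) = 104.177 → 104
B = 196 + 0.7059 × (64 − 196) = 102.821 → 103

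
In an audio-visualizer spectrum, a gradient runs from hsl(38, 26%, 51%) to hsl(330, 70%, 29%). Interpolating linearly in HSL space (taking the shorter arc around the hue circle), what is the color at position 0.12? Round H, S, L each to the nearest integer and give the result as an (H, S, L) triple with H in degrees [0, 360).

Hue: 330 − 38 = 292°, but |292| > 180 so the shorter arc goes the other way: Δh = 292 − 360 = -68°.
H = 38 + 0.12 × (-68) = 29.84 → 30°
S = 26 + 0.12 × (70 − 26) = 31.28 → 31%
L = 51 + 0.12 × (29 − 51) = 48.36 → 48%

(30, 31, 48)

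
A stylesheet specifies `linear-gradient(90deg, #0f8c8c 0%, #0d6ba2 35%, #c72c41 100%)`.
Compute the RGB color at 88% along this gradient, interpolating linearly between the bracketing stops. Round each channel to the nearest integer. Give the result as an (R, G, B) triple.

88% lies between the 35% and 100% stops, so the local fraction is t = (88 − 35)/(100 − 35) = 53/65 ≈ 0.8154.
#0d6ba2 → (13, 107, 162); #c72c41 → (199, 44, 65).
R = 13 + 0.8154 × (199 − 13) = 164.664 → 165
G = 107 + 0.8154 × (44 − 107) = 55.63 → 56
B = 162 + 0.8154 × (65 − 162) = 82.906 → 83

(165, 56, 83)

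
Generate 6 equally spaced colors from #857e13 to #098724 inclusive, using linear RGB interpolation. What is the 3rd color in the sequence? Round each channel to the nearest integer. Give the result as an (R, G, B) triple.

(83, 130, 26)

With 6 swatches and endpoints inclusive, swatch 3 sits at t = (3 − 1)/(6 − 1) = 2/5 ≈ 0.4.
#857e13 → (133, 126, 19); #098724 → (9, 135, 36).
R = 133 + 0.4 × (9 − 133) = 83.4 → 83
G = 126 + 0.4 × (135 − 126) = 129.6 → 130
B = 19 + 0.4 × (36 − 19) = 25.8 → 26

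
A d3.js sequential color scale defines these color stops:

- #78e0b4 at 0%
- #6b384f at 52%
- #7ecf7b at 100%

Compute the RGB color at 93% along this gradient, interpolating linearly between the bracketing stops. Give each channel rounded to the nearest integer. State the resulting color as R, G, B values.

(123, 185, 117)

93% lies between the 52% and 100% stops, so the local fraction is t = (93 − 52)/(100 − 52) = 41/48 ≈ 0.8542.
#6b384f → (107, 56, 79); #7ecf7b → (126, 207, 123).
R = 107 + 0.8542 × (126 − 107) = 123.23 → 123
G = 56 + 0.8542 × (207 − 56) = 184.984 → 185
B = 79 + 0.8542 × (123 − 79) = 116.585 → 117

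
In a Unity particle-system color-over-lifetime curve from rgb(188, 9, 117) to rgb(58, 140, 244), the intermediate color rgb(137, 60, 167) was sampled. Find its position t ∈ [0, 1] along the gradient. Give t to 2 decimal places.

0.39

Invert the lerp on the G channel (largest span, 131): t = (60 − 9) / (140 − 9) = 51/131 = 0.38931.
Check on R: (137 − 188)/(58 − 188) = 0.3923 ✓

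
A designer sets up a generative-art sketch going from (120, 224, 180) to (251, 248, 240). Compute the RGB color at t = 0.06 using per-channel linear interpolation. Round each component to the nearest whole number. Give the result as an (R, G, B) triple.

R = 120 + 0.06 × (251 − 120) = 120 + 0.06 × 131 = 127.86 → 128
G = 224 + 0.06 × (248 − 224) = 224 + 0.06 × 24 = 225.44 → 225
B = 180 + 0.06 × (240 − 180) = 180 + 0.06 × 60 = 183.6 → 184

(128, 225, 184)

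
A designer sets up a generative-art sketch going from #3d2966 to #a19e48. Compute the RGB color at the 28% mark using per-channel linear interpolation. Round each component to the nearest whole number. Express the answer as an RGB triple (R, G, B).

(89, 74, 94)

#3d2966 → (61, 41, 102); #a19e48 → (161, 158, 72).
28% corresponds to t = 0.28.
R = 61 + 0.28 × (161 − 61) = 61 + 0.28 × 100 = 89 → 89
G = 41 + 0.28 × (158 − 41) = 41 + 0.28 × 117 = 73.76 → 74
B = 102 + 0.28 × (72 − 102) = 102 + 0.28 × -30 = 93.6 → 94
So the blended color is (89, 74, 94), about #594a5e.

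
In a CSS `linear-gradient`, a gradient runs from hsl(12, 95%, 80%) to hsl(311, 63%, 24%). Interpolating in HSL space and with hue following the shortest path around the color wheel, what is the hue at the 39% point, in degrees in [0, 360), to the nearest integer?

Hue: 311 − 12 = 299°, but |299| > 180 so the shorter arc goes the other way: Δh = 299 − 360 = -61°.
H = 12 + 0.39 × (-61) = -11.79 → -12 → -12 mod 360 = 348°

348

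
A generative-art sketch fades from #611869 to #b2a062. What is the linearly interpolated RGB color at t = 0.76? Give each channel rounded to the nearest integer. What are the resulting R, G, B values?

(159, 127, 100)

#611869 → (97, 24, 105); #b2a062 → (178, 160, 98).
R = 97 + 0.76 × (178 − 97) = 97 + 0.76 × 81 = 158.56 → 159
G = 24 + 0.76 × (160 − 24) = 24 + 0.76 × 136 = 127.36 → 127
B = 105 + 0.76 × (98 − 105) = 105 + 0.76 × -7 = 99.68 → 100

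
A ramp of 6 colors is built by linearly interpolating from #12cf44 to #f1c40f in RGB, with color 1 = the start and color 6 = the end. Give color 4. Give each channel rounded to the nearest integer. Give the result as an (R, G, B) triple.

With 6 swatches and endpoints inclusive, swatch 4 sits at t = (4 − 1)/(6 − 1) = 3/5 ≈ 0.6.
#12cf44 → (18, 207, 68); #f1c40f → (241, 196, 15).
R = 18 + 0.6 × (241 − 18) = 151.8 → 152
G = 207 + 0.6 × (196 − 207) = 200.4 → 200
B = 68 + 0.6 × (15 − 68) = 36.2 → 36

(152, 200, 36)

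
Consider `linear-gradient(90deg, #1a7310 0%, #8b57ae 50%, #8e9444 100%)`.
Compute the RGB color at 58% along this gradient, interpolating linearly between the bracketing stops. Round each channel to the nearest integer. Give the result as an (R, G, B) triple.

58% lies between the 50% and 100% stops, so the local fraction is t = (58 − 50)/(100 − 50) = 8/50 ≈ 0.16.
#8b57ae → (139, 87, 174); #8e9444 → (142, 148, 68).
R = 139 + 0.16 × (142 − 139) = 139.48 → 139
G = 87 + 0.16 × (148 − 87) = 96.76 → 97
B = 174 + 0.16 × (68 − 174) = 157.04 → 157

(139, 97, 157)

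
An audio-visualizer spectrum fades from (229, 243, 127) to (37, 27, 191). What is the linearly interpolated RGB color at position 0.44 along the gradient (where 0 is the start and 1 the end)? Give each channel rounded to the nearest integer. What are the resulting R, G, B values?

(145, 148, 155)

R = 229 + 0.44 × (37 − 229) = 229 + 0.44 × -192 = 144.52 → 145
G = 243 + 0.44 × (27 − 243) = 243 + 0.44 × -216 = 147.96 → 148
B = 127 + 0.44 × (191 − 127) = 127 + 0.44 × 64 = 155.16 → 155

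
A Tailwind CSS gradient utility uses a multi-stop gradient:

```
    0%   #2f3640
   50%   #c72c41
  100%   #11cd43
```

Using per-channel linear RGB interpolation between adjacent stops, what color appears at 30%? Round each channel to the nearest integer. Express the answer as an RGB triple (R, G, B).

30% lies between the 0% and 50% stops, so the local fraction is t = (30 − 0)/(50 − 0) = 30/50 ≈ 0.6.
#2f3640 → (47, 54, 64); #c72c41 → (199, 44, 65).
R = 47 + 0.6 × (199 − 47) = 138.2 → 138
G = 54 + 0.6 × (44 − 54) = 48 → 48
B = 64 + 0.6 × (65 − 64) = 64.6 → 65

(138, 48, 65)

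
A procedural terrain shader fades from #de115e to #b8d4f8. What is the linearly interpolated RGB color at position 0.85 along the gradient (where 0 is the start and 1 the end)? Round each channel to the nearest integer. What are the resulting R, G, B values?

(190, 183, 225)

#de115e → (222, 17, 94); #b8d4f8 → (184, 212, 248).
R = 222 + 0.85 × (184 − 222) = 222 + 0.85 × -38 = 189.7 → 190
G = 17 + 0.85 × (212 − 17) = 17 + 0.85 × 195 = 182.75 → 183
B = 94 + 0.85 × (248 − 94) = 94 + 0.85 × 154 = 224.9 → 225
So the blended color is (190, 183, 225), about #beb7e1.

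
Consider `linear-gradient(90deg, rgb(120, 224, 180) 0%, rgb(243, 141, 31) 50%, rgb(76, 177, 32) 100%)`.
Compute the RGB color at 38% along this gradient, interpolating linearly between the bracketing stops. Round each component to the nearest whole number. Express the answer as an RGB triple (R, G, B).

38% lies between the 0% and 50% stops, so the local fraction is t = (38 − 0)/(50 − 0) = 38/50 ≈ 0.76.
R = 120 + 0.76 × (243 − 120) = 213.48 → 213
G = 224 + 0.76 × (141 − 224) = 160.92 → 161
B = 180 + 0.76 × (31 − 180) = 66.76 → 67

(213, 161, 67)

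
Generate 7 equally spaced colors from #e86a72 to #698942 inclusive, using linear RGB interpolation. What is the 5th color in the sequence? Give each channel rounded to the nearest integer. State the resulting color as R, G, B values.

With 7 swatches and endpoints inclusive, swatch 5 sits at t = (5 − 1)/(7 − 1) = 4/6 ≈ 0.6667.
#e86a72 → (232, 106, 114); #698942 → (105, 137, 66).
R = 232 + 0.6667 × (105 − 232) = 147.329 → 147
G = 106 + 0.6667 × (137 − 106) = 126.668 → 127
B = 114 + 0.6667 × (66 − 114) = 81.998 → 82

(147, 127, 82)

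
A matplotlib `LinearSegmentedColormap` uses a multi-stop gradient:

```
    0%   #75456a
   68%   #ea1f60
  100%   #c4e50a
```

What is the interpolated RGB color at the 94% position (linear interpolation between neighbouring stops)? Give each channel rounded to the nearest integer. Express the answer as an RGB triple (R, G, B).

(203, 192, 26)

94% lies between the 68% and 100% stops, so the local fraction is t = (94 − 68)/(100 − 68) = 26/32 ≈ 0.8125.
#ea1f60 → (234, 31, 96); #c4e50a → (196, 229, 10).
R = 234 + 0.8125 × (196 − 234) = 203.125 → 203
G = 31 + 0.8125 × (229 − 31) = 191.875 → 192
B = 96 + 0.8125 × (10 − 96) = 26.125 → 26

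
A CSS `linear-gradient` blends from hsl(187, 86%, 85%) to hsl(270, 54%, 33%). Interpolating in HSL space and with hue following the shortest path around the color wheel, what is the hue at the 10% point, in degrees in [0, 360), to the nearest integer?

Hue arc: Δh = 270 − 187 = 83° (|Δh| ≤ 180, already the shorter path).
H = 187 + 0.1 × (83) = 195.3 → 195°

195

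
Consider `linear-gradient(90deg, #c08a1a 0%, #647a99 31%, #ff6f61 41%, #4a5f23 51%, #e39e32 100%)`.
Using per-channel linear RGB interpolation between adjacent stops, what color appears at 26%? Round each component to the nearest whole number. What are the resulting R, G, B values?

(115, 125, 133)

26% lies between the 0% and 31% stops, so the local fraction is t = (26 − 0)/(31 − 0) = 26/31 ≈ 0.8387.
#c08a1a → (192, 138, 26); #647a99 → (100, 122, 153).
R = 192 + 0.8387 × (100 − 192) = 114.84 → 115
G = 138 + 0.8387 × (122 − 138) = 124.581 → 125
B = 26 + 0.8387 × (153 − 26) = 132.515 → 133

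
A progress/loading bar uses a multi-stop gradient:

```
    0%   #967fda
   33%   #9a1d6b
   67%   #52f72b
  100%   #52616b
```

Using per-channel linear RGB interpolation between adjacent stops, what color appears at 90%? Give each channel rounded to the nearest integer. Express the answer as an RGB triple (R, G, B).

90% lies between the 67% and 100% stops, so the local fraction is t = (90 − 67)/(100 − 67) = 23/33 ≈ 0.697.
#52f72b → (82, 247, 43); #52616b → (82, 97, 107).
R = 82 + 0.697 × (82 − 82) = 82 → 82
G = 247 + 0.697 × (97 − 247) = 142.45 → 142
B = 43 + 0.697 × (107 − 43) = 87.608 → 88

(82, 142, 88)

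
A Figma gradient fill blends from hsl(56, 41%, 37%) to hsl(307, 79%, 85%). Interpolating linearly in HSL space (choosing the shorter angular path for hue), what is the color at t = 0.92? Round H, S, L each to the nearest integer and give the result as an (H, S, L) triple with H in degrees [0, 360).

(316, 76, 81)

Hue: 307 − 56 = 251°, but |251| > 180 so the shorter arc goes the other way: Δh = 251 − 360 = -109°.
H = 56 + 0.92 × (-109) = -44.28 → -44 → -44 mod 360 = 316°
S = 41 + 0.92 × (79 − 41) = 75.96 → 76%
L = 37 + 0.92 × (85 − 37) = 81.16 → 81%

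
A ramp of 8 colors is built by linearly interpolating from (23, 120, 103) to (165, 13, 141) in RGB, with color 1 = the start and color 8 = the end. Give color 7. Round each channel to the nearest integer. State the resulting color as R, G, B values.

(145, 28, 136)

With 8 swatches and endpoints inclusive, swatch 7 sits at t = (7 − 1)/(8 − 1) = 6/7 ≈ 0.8571.
R = 23 + 0.8571 × (165 − 23) = 144.708 → 145
G = 120 + 0.8571 × (13 − 120) = 28.29 → 28
B = 103 + 0.8571 × (141 − 103) = 135.57 → 136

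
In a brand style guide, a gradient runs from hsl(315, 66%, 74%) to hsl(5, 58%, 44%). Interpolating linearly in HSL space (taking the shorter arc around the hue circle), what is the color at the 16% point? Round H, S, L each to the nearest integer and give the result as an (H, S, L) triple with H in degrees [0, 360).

Hue: 5 − 315 = -310°, but |-310| > 180 so the shorter arc goes the other way: Δh = -310 + 360 = 50°.
H = 315 + 0.16 × (50) = 323 → 323°
S = 66 + 0.16 × (58 − 66) = 64.72 → 65%
L = 74 + 0.16 × (44 − 74) = 69.2 → 69%

(323, 65, 69)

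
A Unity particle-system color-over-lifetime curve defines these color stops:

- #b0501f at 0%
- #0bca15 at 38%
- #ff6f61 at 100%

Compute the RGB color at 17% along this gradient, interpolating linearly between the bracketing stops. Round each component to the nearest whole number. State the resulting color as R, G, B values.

17% lies between the 0% and 38% stops, so the local fraction is t = (17 − 0)/(38 − 0) = 17/38 ≈ 0.4474.
#b0501f → (176, 80, 31); #0bca15 → (11, 202, 21).
R = 176 + 0.4474 × (11 − 176) = 102.179 → 102
G = 80 + 0.4474 × (202 − 80) = 134.583 → 135
B = 31 + 0.4474 × (21 − 31) = 26.526 → 27

(102, 135, 27)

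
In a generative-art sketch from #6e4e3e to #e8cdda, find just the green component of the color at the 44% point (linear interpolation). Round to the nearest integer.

G₁ = 78 (from #6e4e3e), G₂ = 205 (from #e8cdda).
G = 78 + 0.44 × (205 − 78) = 133.88 → 134

134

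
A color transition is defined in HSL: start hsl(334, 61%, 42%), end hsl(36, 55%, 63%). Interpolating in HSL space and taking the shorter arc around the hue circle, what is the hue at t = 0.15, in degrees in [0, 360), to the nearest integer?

343

Hue: 36 − 334 = -298°, but |-298| > 180 so the shorter arc goes the other way: Δh = -298 + 360 = 62°.
H = 334 + 0.15 × (62) = 343.3 → 343°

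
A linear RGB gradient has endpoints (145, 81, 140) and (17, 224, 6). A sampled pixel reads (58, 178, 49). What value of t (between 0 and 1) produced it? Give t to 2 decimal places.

0.68

Invert the lerp on the G channel (largest span, 143): t = (178 − 81) / (224 − 81) = 97/143 = 0.67832.
Check on R: (58 − 145)/(17 − 145) = 0.6797 ✓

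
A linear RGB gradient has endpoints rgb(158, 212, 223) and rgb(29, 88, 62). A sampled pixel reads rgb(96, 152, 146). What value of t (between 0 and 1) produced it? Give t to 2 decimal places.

0.48

Invert the lerp on the B channel (largest span, 161): t = (146 − 223) / (62 − 223) = -77/-161 = 0.47826.
Check on R: (96 − 158)/(29 − 158) = 0.4806 ✓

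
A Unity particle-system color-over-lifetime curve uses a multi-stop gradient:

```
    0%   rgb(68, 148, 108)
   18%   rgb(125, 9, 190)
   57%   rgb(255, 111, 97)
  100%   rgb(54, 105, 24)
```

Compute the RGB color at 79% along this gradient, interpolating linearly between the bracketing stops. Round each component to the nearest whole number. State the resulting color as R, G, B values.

(152, 108, 60)

79% lies between the 57% and 100% stops, so the local fraction is t = (79 − 57)/(100 − 57) = 22/43 ≈ 0.5116.
R = 255 + 0.5116 × (54 − 255) = 152.168 → 152
G = 111 + 0.5116 × (105 − 111) = 107.93 → 108
B = 97 + 0.5116 × (24 − 97) = 59.653 → 60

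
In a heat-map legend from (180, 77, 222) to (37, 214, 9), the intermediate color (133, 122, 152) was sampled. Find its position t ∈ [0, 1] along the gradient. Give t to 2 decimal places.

0.33

Invert the lerp on the B channel (largest span, 213): t = (152 − 222) / (9 − 222) = -70/-213 = 0.32864.
Check on R: (133 − 180)/(37 − 180) = 0.3287 ✓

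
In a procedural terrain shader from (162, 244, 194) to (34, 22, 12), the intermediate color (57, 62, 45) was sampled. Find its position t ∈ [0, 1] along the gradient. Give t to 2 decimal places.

0.82

Invert the lerp on the G channel (largest span, 222): t = (62 − 244) / (22 − 244) = -182/-222 = 0.81982.
Check on R: (57 − 162)/(34 − 162) = 0.8203 ✓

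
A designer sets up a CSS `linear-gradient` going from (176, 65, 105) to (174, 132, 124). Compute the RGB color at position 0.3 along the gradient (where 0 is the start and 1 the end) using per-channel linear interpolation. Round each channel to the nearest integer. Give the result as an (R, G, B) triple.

(175, 85, 111)

R = 176 + 0.3 × (174 − 176) = 176 + 0.3 × -2 = 175.4 → 175
G = 65 + 0.3 × (132 − 65) = 65 + 0.3 × 67 = 85.1 → 85
B = 105 + 0.3 × (124 − 105) = 105 + 0.3 × 19 = 110.7 → 111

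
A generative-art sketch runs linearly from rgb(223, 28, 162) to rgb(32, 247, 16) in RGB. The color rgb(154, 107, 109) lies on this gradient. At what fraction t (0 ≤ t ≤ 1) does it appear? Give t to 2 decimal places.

0.36

Invert the lerp on the G channel (largest span, 219): t = (107 − 28) / (247 − 28) = 79/219 = 0.36073.
Check on R: (154 − 223)/(32 − 223) = 0.3613 ✓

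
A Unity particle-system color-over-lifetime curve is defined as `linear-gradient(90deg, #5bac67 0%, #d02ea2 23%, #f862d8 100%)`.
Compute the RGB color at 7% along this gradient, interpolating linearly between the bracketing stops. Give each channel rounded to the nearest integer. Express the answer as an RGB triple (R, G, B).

(127, 134, 121)

7% lies between the 0% and 23% stops, so the local fraction is t = (7 − 0)/(23 − 0) = 7/23 ≈ 0.3043.
#5bac67 → (91, 172, 103); #d02ea2 → (208, 46, 162).
R = 91 + 0.3043 × (208 − 91) = 126.603 → 127
G = 172 + 0.3043 × (46 − 172) = 133.658 → 134
B = 103 + 0.3043 × (162 − 103) = 120.954 → 121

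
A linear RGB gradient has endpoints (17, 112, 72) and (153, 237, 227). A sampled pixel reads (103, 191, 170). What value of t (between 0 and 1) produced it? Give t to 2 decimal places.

0.63

Invert the lerp on the B channel (largest span, 155): t = (170 − 72) / (227 − 72) = 98/155 = 0.63226.
Check on R: (103 − 17)/(153 − 17) = 0.6324 ✓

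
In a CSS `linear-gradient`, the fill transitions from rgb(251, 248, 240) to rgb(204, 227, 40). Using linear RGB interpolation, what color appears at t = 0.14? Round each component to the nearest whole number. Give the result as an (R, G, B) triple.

R = 251 + 0.14 × (204 − 251) = 251 + 0.14 × -47 = 244.42 → 244
G = 248 + 0.14 × (227 − 248) = 248 + 0.14 × -21 = 245.06 → 245
B = 240 + 0.14 × (40 − 240) = 240 + 0.14 × -200 = 212 → 212

(244, 245, 212)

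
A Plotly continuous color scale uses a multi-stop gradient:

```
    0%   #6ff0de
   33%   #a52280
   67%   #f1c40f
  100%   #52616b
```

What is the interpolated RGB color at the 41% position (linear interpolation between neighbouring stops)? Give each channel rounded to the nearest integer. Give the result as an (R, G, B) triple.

(183, 72, 101)

41% lies between the 33% and 67% stops, so the local fraction is t = (41 − 33)/(67 − 33) = 8/34 ≈ 0.2353.
#a52280 → (165, 34, 128); #f1c40f → (241, 196, 15).
R = 165 + 0.2353 × (241 − 165) = 182.883 → 183
G = 34 + 0.2353 × (196 − 34) = 72.119 → 72
B = 128 + 0.2353 × (15 − 128) = 101.411 → 101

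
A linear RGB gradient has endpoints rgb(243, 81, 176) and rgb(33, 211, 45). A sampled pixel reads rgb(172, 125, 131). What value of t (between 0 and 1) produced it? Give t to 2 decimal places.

Invert the lerp on the R channel (largest span, 210): t = (172 − 243) / (33 − 243) = -71/-210 = 0.3381.
Check on G: (125 − 81)/(211 − 81) = 0.3385 ✓

0.34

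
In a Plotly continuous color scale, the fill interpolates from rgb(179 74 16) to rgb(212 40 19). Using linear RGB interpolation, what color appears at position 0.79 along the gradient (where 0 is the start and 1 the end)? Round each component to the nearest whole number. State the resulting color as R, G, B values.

(205, 47, 18)

R = 179 + 0.79 × (212 − 179) = 179 + 0.79 × 33 = 205.07 → 205
G = 74 + 0.79 × (40 − 74) = 74 + 0.79 × -34 = 47.14 → 47
B = 16 + 0.79 × (19 − 16) = 16 + 0.79 × 3 = 18.37 → 18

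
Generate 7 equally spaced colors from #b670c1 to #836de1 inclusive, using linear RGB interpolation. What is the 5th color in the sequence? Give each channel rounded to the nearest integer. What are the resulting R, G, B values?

With 7 swatches and endpoints inclusive, swatch 5 sits at t = (5 − 1)/(7 − 1) = 4/6 ≈ 0.6667.
#b670c1 → (182, 112, 193); #836de1 → (131, 109, 225).
R = 182 + 0.6667 × (131 − 182) = 147.998 → 148
G = 112 + 0.6667 × (109 − 112) = 110 → 110
B = 193 + 0.6667 × (225 − 193) = 214.334 → 214

(148, 110, 214)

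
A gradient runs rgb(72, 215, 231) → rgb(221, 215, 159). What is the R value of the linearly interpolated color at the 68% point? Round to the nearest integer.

R = 72 + 0.68 × (221 − 72) = 173.32 → 173

173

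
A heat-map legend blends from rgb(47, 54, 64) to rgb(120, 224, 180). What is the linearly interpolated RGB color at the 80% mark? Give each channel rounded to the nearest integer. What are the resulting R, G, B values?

80% corresponds to t = 0.8.
R = 47 + 0.8 × (120 − 47) = 47 + 0.8 × 73 = 105.4 → 105
G = 54 + 0.8 × (224 − 54) = 54 + 0.8 × 170 = 190 → 190
B = 64 + 0.8 × (180 − 64) = 64 + 0.8 × 116 = 156.8 → 157

(105, 190, 157)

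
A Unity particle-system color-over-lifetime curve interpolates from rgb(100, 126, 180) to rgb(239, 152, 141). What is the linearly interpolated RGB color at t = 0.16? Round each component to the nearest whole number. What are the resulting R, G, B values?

(122, 130, 174)

R = 100 + 0.16 × (239 − 100) = 100 + 0.16 × 139 = 122.24 → 122
G = 126 + 0.16 × (152 − 126) = 126 + 0.16 × 26 = 130.16 → 130
B = 180 + 0.16 × (141 − 180) = 180 + 0.16 × -39 = 173.76 → 174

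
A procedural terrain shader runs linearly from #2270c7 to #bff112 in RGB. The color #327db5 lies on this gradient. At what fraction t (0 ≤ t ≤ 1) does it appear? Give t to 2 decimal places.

Invert the lerp on the B channel (largest span, 181): t = (181 − 199) / (18 − 199) = -18/-181 = 0.099448.
Check on R: (50 − 34)/(191 − 34) = 0.1019 ✓

0.10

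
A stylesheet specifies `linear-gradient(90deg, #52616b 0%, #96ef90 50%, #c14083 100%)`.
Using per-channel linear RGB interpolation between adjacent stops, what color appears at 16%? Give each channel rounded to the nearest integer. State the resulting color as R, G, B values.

(104, 142, 119)

16% lies between the 0% and 50% stops, so the local fraction is t = (16 − 0)/(50 − 0) = 16/50 ≈ 0.32.
#52616b → (82, 97, 107); #96ef90 → (150, 239, 144).
R = 82 + 0.32 × (150 − 82) = 103.76 → 104
G = 97 + 0.32 × (239 − 97) = 142.44 → 142
B = 107 + 0.32 × (144 − 107) = 118.84 → 119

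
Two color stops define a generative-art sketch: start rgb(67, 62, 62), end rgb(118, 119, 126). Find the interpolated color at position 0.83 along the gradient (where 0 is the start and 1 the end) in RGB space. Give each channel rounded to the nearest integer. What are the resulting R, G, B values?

(109, 109, 115)

R = 67 + 0.83 × (118 − 67) = 67 + 0.83 × 51 = 109.33 → 109
G = 62 + 0.83 × (119 − 62) = 62 + 0.83 × 57 = 109.31 → 109
B = 62 + 0.83 × (126 − 62) = 62 + 0.83 × 64 = 115.12 → 115
So the blended color is (109, 109, 115), about #6d6d73.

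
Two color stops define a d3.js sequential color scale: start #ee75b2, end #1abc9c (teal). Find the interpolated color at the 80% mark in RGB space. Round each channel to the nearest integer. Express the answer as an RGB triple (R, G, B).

#ee75b2 → (238, 117, 178); #1abc9c → (26, 188, 156).
80% corresponds to t = 0.8.
R = 238 + 0.8 × (26 − 238) = 238 + 0.8 × -212 = 68.4 → 68
G = 117 + 0.8 × (188 − 117) = 117 + 0.8 × 71 = 173.8 → 174
B = 178 + 0.8 × (156 − 178) = 178 + 0.8 × -22 = 160.4 → 160

(68, 174, 160)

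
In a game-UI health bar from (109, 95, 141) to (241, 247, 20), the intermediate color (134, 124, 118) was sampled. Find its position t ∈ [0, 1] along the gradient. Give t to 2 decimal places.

Invert the lerp on the G channel (largest span, 152): t = (124 − 95) / (247 − 95) = 29/152 = 0.19079.
Check on R: (134 − 109)/(241 − 109) = 0.1894 ✓

0.19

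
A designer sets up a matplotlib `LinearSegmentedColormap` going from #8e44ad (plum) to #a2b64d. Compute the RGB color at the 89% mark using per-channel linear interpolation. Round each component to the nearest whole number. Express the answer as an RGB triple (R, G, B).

(160, 169, 88)

#8e44ad → (142, 68, 173); #a2b64d → (162, 182, 77).
89% corresponds to t = 0.89.
R = 142 + 0.89 × (162 − 142) = 142 + 0.89 × 20 = 159.8 → 160
G = 68 + 0.89 × (182 − 68) = 68 + 0.89 × 114 = 169.46 → 169
B = 173 + 0.89 × (77 − 173) = 173 + 0.89 × -96 = 87.56 → 88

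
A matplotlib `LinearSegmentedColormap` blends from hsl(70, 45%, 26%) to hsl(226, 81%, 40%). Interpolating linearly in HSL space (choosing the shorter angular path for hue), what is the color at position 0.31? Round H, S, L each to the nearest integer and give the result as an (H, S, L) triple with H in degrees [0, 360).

Hue arc: Δh = 226 − 70 = 156° (|Δh| ≤ 180, already the shorter path).
H = 70 + 0.31 × (156) = 118.36 → 118°
S = 45 + 0.31 × (81 − 45) = 56.16 → 56%
L = 26 + 0.31 × (40 − 26) = 30.34 → 30%

(118, 56, 30)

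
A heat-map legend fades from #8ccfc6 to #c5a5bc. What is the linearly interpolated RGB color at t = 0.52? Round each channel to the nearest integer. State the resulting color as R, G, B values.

#8ccfc6 → (140, 207, 198); #c5a5bc → (197, 165, 188).
R = 140 + 0.52 × (197 − 140) = 140 + 0.52 × 57 = 169.64 → 170
G = 207 + 0.52 × (165 − 207) = 207 + 0.52 × -42 = 185.16 → 185
B = 198 + 0.52 × (188 − 198) = 198 + 0.52 × -10 = 192.8 → 193

(170, 185, 193)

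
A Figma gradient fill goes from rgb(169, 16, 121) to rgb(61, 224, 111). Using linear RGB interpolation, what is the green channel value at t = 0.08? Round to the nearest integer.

G = 16 + 0.08 × (224 − 16) = 32.64 → 33

33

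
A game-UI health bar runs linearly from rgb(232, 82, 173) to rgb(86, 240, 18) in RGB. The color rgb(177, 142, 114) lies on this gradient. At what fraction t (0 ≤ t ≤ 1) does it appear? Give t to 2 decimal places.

0.38

Invert the lerp on the G channel (largest span, 158): t = (142 − 82) / (240 − 82) = 60/158 = 0.37975.
Check on R: (177 − 232)/(86 − 232) = 0.3767 ✓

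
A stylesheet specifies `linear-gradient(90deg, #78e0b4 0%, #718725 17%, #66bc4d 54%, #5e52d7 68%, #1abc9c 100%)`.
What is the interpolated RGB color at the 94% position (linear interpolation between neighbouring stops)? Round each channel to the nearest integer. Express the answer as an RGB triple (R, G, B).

94% lies between the 68% and 100% stops, so the local fraction is t = (94 − 68)/(100 − 68) = 26/32 ≈ 0.8125.
#5e52d7 → (94, 82, 215); #1abc9c → (26, 188, 156).
R = 94 + 0.8125 × (26 − 94) = 38.75 → 39
G = 82 + 0.8125 × (188 − 82) = 168.125 → 168
B = 215 + 0.8125 × (156 − 215) = 167.062 → 167

(39, 168, 167)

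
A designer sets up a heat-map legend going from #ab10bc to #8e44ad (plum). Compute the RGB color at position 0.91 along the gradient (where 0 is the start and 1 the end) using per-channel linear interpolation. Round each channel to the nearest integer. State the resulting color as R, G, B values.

(145, 63, 174)

#ab10bc → (171, 16, 188); #8e44ad → (142, 68, 173).
R = 171 + 0.91 × (142 − 171) = 171 + 0.91 × -29 = 144.61 → 145
G = 16 + 0.91 × (68 − 16) = 16 + 0.91 × 52 = 63.32 → 63
B = 188 + 0.91 × (173 − 188) = 188 + 0.91 × -15 = 174.35 → 174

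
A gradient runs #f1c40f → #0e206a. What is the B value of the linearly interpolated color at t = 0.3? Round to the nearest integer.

B₁ = 15 (from #f1c40f), B₂ = 106 (from #0e206a).
B = 15 + 0.3 × (106 − 15) = 42.3 → 42

42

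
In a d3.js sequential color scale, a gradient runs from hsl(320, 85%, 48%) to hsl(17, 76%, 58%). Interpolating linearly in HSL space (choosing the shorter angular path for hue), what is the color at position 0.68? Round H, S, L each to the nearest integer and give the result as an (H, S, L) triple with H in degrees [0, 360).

Hue: 17 − 320 = -303°, but |-303| > 180 so the shorter arc goes the other way: Δh = -303 + 360 = 57°.
H = 320 + 0.68 × (57) = 358.76 → 359°
S = 85 + 0.68 × (76 − 85) = 78.88 → 79%
L = 48 + 0.68 × (58 − 48) = 54.8 → 55%

(359, 79, 55)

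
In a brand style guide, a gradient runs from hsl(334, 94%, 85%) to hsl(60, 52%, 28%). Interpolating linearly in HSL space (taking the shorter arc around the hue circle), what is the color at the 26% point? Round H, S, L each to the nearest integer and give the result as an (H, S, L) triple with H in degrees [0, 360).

Hue: 60 − 334 = -274°, but |-274| > 180 so the shorter arc goes the other way: Δh = -274 + 360 = 86°.
H = 334 + 0.26 × (86) = 356.36 → 356°
S = 94 + 0.26 × (52 − 94) = 83.08 → 83%
L = 85 + 0.26 × (28 − 85) = 70.18 → 70%

(356, 83, 70)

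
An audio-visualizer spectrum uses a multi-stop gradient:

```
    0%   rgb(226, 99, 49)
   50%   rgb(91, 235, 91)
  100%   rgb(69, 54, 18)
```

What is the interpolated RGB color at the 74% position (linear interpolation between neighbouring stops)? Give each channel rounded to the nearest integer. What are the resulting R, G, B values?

(80, 148, 56)

74% lies between the 50% and 100% stops, so the local fraction is t = (74 − 50)/(100 − 50) = 24/50 ≈ 0.48.
R = 91 + 0.48 × (69 − 91) = 80.44 → 80
G = 235 + 0.48 × (54 − 235) = 148.12 → 148
B = 91 + 0.48 × (18 − 91) = 55.96 → 56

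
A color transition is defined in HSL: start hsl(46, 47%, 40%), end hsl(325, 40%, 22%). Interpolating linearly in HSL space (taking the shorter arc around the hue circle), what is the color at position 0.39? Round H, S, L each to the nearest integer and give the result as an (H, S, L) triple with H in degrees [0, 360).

Hue: 325 − 46 = 279°, but |279| > 180 so the shorter arc goes the other way: Δh = 279 − 360 = -81°.
H = 46 + 0.39 × (-81) = 14.41 → 14°
S = 47 + 0.39 × (40 − 47) = 44.27 → 44%
L = 40 + 0.39 × (22 − 40) = 32.98 → 33%

(14, 44, 33)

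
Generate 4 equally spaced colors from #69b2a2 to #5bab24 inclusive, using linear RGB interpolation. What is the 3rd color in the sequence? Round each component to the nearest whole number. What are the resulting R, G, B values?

(96, 173, 78)

With 4 swatches and endpoints inclusive, swatch 3 sits at t = (3 − 1)/(4 − 1) = 2/3 ≈ 0.6667.
#69b2a2 → (105, 178, 162); #5bab24 → (91, 171, 36).
R = 105 + 0.6667 × (91 − 105) = 95.666 → 96
G = 178 + 0.6667 × (171 − 178) = 173.333 → 173
B = 162 + 0.6667 × (36 − 162) = 77.996 → 78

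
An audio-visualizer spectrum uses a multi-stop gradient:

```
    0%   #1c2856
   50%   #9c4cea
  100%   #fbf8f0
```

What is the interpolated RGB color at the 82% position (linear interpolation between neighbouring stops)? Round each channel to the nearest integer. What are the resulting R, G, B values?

(217, 186, 238)

82% lies between the 50% and 100% stops, so the local fraction is t = (82 − 50)/(100 − 50) = 32/50 ≈ 0.64.
#9c4cea → (156, 76, 234); #fbf8f0 → (251, 248, 240).
R = 156 + 0.64 × (251 − 156) = 216.8 → 217
G = 76 + 0.64 × (248 − 76) = 186.08 → 186
B = 234 + 0.64 × (240 − 234) = 237.84 → 238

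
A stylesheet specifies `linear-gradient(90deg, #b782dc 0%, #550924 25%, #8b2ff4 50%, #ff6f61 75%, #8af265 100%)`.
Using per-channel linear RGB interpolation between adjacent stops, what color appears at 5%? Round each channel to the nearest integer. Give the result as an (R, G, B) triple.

(163, 106, 183)

5% lies between the 0% and 25% stops, so the local fraction is t = (5 − 0)/(25 − 0) = 5/25 ≈ 0.2.
#b782dc → (183, 130, 220); #550924 → (85, 9, 36).
R = 183 + 0.2 × (85 − 183) = 163.4 → 163
G = 130 + 0.2 × (9 − 130) = 105.8 → 106
B = 220 + 0.2 × (36 − 220) = 183.2 → 183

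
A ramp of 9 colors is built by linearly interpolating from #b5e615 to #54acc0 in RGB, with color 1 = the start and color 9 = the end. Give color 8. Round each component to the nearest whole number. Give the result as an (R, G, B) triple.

(96, 179, 171)

With 9 swatches and endpoints inclusive, swatch 8 sits at t = (8 − 1)/(9 − 1) = 7/8 ≈ 0.875.
#b5e615 → (181, 230, 21); #54acc0 → (84, 172, 192).
R = 181 + 0.875 × (84 − 181) = 96.125 → 96
G = 230 + 0.875 × (172 − 230) = 179.25 → 179
B = 21 + 0.875 × (192 − 21) = 170.625 → 171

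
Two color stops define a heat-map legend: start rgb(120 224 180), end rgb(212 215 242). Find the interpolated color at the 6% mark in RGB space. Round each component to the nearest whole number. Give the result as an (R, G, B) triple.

6% corresponds to t = 0.06.
R = 120 + 0.06 × (212 − 120) = 120 + 0.06 × 92 = 125.52 → 126
G = 224 + 0.06 × (215 − 224) = 224 + 0.06 × -9 = 223.46 → 223
B = 180 + 0.06 × (242 − 180) = 180 + 0.06 × 62 = 183.72 → 184

(126, 223, 184)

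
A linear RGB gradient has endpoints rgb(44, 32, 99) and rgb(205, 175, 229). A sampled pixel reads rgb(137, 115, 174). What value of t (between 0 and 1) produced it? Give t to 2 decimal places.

Invert the lerp on the R channel (largest span, 161): t = (137 − 44) / (205 − 44) = 93/161 = 0.57764.
Check on G: (115 − 32)/(175 − 32) = 0.5804 ✓

0.58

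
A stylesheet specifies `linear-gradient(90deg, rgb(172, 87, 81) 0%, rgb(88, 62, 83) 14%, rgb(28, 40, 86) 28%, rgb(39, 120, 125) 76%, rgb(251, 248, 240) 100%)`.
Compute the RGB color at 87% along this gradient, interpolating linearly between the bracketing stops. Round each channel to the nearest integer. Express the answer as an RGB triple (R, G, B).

(136, 179, 178)

87% lies between the 76% and 100% stops, so the local fraction is t = (87 − 76)/(100 − 76) = 11/24 ≈ 0.4583.
R = 39 + 0.4583 × (251 − 39) = 136.16 → 136
G = 120 + 0.4583 × (248 − 120) = 178.662 → 179
B = 125 + 0.4583 × (240 − 125) = 177.704 → 178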